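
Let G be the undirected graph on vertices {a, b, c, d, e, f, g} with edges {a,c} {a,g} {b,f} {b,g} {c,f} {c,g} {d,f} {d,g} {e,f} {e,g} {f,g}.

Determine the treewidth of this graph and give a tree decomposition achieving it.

Treewidth 2.
Bags: B1 = {b, f, g}  B2 = {d, f, g}  B3 = {c, f, g}  B4 = {e, f, g}  B5 = {a, c, g}
Tree: B1–B2, B1–B3, B1–B4, B3–B5

Each bag holds 3 vertices, so the decomposition has width 2, which upper-bounds the treewidth. For the lower bound, the 3 vertices {a, c, g} are pairwise adjacent, and any tree decomposition puts a clique entirely inside one bag — forcing width ≥ 2. Therefore the treewidth is 2.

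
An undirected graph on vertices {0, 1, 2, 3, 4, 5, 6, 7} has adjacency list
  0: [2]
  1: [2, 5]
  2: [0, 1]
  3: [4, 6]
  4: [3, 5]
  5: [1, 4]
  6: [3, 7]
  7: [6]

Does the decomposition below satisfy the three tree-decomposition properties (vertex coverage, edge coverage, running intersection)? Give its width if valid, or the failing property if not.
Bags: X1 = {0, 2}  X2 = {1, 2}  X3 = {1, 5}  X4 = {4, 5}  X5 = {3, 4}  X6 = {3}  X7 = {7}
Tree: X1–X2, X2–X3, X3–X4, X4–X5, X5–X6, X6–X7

A tree decomposition must satisfy three properties: every vertex lies in some bag; for every edge, both endpoints lie together in some bag; and for every vertex, the bags containing it form a connected subtree. Here vertex 6 appears in no bag, so the decomposition is invalid.

No — vertex 6 appears in no bag.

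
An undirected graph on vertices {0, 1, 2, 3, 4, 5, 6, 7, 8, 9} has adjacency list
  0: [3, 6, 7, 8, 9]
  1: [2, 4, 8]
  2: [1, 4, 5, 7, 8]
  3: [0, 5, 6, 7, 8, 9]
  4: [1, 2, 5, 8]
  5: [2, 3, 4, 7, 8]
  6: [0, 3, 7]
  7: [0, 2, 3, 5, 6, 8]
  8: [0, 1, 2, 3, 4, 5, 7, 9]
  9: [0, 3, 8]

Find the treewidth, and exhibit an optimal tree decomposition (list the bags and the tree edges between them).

Every bag has size at most 4, so the width is 4 − 1 = 3 and tw(G) ≤ 3. For the lower bound, the 4 vertices {0, 3, 8, 9} are pairwise adjacent, and any tree decomposition puts a clique entirely inside one bag — forcing width ≥ 3. Hence tw(G) = 3 exactly.

Treewidth 3.
One such decomposition:
Bags: B1 = {2, 5, 7, 8}  B2 = {3, 5, 7, 8}  B3 = {2, 4, 5, 8}  B4 = {0, 3, 7, 8}  B5 = {0, 3, 8, 9}  B6 = {0, 3, 6, 7}  B7 = {1, 2, 4, 8}
Tree: B1–B2, B1–B3, B2–B4, B4–B5, B4–B6, B3–B7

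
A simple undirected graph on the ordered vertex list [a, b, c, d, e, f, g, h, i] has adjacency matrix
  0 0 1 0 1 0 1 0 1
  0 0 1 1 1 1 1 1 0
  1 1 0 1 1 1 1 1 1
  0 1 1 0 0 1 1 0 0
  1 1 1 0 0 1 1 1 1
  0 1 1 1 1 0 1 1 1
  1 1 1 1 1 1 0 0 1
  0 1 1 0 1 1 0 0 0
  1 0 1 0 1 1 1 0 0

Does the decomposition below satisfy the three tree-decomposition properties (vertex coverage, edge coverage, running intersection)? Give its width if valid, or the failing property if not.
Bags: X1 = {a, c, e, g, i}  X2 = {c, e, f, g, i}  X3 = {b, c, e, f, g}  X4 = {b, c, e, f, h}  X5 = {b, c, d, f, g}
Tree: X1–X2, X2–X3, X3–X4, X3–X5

Yes; width 4.

Vertex coverage: the bags together contain {a, b, c, d, e, f, g, h, i}, the full vertex set. Edge coverage: each edge of G has both endpoints in at least one bag. Running intersection: for every vertex, the bags containing it form a connected subtree. All three properties hold, so this is a valid tree decomposition of width max|bag| − 1 = 4, and hence tw(G) ≤ 4.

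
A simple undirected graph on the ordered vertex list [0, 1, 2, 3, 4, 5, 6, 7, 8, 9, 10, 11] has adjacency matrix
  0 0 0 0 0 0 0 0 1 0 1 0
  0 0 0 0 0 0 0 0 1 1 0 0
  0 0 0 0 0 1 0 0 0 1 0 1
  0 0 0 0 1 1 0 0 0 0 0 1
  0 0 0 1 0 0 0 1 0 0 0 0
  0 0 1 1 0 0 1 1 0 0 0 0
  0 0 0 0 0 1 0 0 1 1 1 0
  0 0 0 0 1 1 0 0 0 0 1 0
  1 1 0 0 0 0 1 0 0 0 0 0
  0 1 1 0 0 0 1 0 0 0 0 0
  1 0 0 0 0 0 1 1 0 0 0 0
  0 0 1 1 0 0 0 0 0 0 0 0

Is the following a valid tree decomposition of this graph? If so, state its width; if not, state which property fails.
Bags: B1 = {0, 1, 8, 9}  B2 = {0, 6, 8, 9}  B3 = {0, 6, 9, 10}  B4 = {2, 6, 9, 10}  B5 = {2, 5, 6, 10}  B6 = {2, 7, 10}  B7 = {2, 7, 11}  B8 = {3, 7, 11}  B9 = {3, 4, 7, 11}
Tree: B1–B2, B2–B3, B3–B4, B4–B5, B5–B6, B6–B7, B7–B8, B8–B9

No — edge (5,7) lies in no bag.

A tree decomposition must satisfy three properties: every vertex lies in some bag; for every edge, both endpoints lie together in some bag; and for every vertex, the bags containing it form a connected subtree. Here edge (5,7) lies in no bag, so the decomposition is invalid.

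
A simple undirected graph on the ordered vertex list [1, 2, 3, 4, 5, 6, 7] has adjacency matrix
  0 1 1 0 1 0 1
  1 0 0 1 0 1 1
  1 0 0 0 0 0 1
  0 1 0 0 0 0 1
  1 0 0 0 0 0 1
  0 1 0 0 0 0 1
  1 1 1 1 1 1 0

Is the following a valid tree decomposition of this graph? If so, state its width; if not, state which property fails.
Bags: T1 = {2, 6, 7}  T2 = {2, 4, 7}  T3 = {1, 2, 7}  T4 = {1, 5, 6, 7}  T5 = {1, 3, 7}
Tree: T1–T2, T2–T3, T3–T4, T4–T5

No — bags containing vertex 6 are not connected in the tree.

A tree decomposition must satisfy three properties: every vertex lies in some bag; for every edge, both endpoints lie together in some bag; and for every vertex, the bags containing it form a connected subtree. Here bags containing vertex 6 are not connected in the tree, so the decomposition is invalid.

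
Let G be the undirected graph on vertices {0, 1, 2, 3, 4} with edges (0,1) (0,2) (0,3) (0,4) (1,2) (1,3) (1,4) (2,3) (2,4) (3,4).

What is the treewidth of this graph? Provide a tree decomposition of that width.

Treewidth 4.
One such decomposition:
Bags: B1 = {0, 1, 2, 3, 4}
Tree: (single bag)

A single bag containing all 5 vertices is trivially a valid decomposition of width 4. Conversely, {0, 1, 2, 3, 4} is a clique of size 5, and the vertices of any clique must share a bag in every tree decomposition; so some bag has ≥ 5 vertices and tw(G) ≥ 4. The upper and lower bounds meet at 4, so that is the treewidth.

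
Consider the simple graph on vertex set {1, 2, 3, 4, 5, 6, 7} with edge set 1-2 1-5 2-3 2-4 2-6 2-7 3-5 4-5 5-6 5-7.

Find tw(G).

2

A width-2 tree decomposition is:
Bags: B1 = {2, 5, 7}  B2 = {2, 3, 5}  B3 = {2, 4, 5}  B4 = {2, 5, 6}  B5 = {1, 2, 5}
Tree: B1–B2, B2–B3, B3–B4, B4–B5
The largest bag has 3 vertices, giving width 2; this decomposition certifies tw(G) ≤ 2. The edges 2–7–5–3–2 form a cycle, so G is not a tree and its treewidth is at least 2. Therefore the treewidth is 2.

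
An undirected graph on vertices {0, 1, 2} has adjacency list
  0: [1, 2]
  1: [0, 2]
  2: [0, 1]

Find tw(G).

2

A width-2 tree decomposition is:
Bags: B1 = {0, 1, 2}
Tree: (single bag)
A single bag containing all 3 vertices is trivially a valid decomposition of width 2. On the other hand G contains the 3-clique {0, 1, 2}. A clique must lie in a single bag of any decomposition, so no decomposition can have width below 2. The upper and lower bounds meet at 2, so that is the treewidth.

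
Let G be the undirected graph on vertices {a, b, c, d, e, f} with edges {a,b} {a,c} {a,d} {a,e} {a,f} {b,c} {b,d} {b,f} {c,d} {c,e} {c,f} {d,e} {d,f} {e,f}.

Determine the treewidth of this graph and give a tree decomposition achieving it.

Treewidth 4.
One such decomposition:
Bags: B1 = {a, b, c, d, f}  B2 = {a, c, d, e, f}
Tree: B1–B2

The largest bag has 5 vertices, giving width 4; this decomposition certifies tw(G) ≤ 4. For the lower bound, the 5 vertices {a, c, d, e, f} are pairwise adjacent, and any tree decomposition puts a clique entirely inside one bag — forcing width ≥ 4. Combining the bounds, tw(G) = 4.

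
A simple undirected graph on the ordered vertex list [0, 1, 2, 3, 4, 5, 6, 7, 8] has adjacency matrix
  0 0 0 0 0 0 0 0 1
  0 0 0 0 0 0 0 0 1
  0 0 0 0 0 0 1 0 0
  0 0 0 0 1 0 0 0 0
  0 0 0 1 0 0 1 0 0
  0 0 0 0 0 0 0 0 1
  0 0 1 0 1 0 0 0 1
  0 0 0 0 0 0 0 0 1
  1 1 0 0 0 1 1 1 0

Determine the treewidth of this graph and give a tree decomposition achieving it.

Each bag holds 2 vertices, so the decomposition has width 1, which upper-bounds the treewidth. Since G has at least one edge (e.g. 6–8), it is not an edgeless graph, so tw(G) ≥ 1. Combining the bounds, tw(G) = 1.

Treewidth 1.
Bags: B1 = {6, 8}  B2 = {4, 6}  B3 = {7, 8}  B4 = {1, 8}  B5 = {2, 6}  B6 = {3, 4}  B7 = {0, 8}  B8 = {5, 8}
Tree: B1–B2, B1–B3, B1–B4, B2–B5, B2–B6, B1–B7, B7–B8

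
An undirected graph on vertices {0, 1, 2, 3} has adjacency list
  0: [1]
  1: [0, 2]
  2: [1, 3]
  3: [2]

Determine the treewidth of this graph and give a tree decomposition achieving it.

The largest bag has 2 vertices, giving width 1; this decomposition certifies tw(G) ≤ 1. Any graph with an edge has treewidth ≥ 1, and G has the edge 3–2. Hence tw(G) = 1 exactly.

Treewidth 1.
One such decomposition:
Bags: B1 = {2, 3}  B2 = {1, 2}  B3 = {0, 1}
Tree: B1–B2, B2–B3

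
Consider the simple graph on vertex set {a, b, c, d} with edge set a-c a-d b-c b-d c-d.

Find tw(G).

A width-2 tree decomposition is:
Bags: B1 = {b, c, d}  B2 = {a, c, d}
Tree: B1–B2
Every bag has size at most 3, so the width is 3 − 1 = 2 and tw(G) ≤ 2. On the other hand G contains the 3-clique {a, c, d}. A clique must lie in a single bag of any decomposition, so no decomposition can have width below 2. Hence tw(G) = 2 exactly.

2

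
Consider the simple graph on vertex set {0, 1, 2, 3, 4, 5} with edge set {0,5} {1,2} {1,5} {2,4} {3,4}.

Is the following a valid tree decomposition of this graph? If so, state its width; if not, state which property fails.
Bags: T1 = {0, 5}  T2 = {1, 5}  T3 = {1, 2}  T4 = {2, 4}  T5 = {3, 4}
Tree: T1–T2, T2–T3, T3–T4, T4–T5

Yes; width 1.

Every vertex of G appears in some bag (union = {0, 1, 2, 3, 4, 5}); every edge is covered by a bag; and for each vertex v the set of bags containing v is connected in the bag tree. The decomposition is therefore valid. The largest bag has 2 vertices, so the width is 1.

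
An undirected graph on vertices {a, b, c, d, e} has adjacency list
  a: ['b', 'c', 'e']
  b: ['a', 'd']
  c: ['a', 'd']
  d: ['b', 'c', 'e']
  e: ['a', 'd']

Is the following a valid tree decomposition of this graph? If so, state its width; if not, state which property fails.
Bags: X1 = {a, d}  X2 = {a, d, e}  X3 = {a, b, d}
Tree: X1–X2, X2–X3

A tree decomposition must satisfy three properties: every vertex lies in some bag; for every edge, both endpoints lie together in some bag; and for every vertex, the bags containing it form a connected subtree. Here vertex c appears in no bag, so the decomposition is invalid.

No — vertex c appears in no bag.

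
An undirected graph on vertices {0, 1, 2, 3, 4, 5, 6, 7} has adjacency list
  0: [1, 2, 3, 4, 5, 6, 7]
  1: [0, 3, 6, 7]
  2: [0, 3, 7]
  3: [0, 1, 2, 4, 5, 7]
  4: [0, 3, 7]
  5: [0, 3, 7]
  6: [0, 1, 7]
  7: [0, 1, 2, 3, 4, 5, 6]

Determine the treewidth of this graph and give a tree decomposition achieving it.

The largest bag has 4 vertices, giving width 3; this decomposition certifies tw(G) ≤ 3. For the lower bound, the 4 vertices {0, 1, 3, 7} are pairwise adjacent, and any tree decomposition puts a clique entirely inside one bag — forcing width ≥ 3. Combining the bounds, tw(G) = 3.

Treewidth 3.
One such decomposition:
Bags: B1 = {0, 2, 3, 7}  B2 = {0, 1, 3, 7}  B3 = {0, 3, 4, 7}  B4 = {0, 3, 5, 7}  B5 = {0, 1, 6, 7}
Tree: B1–B2, B1–B3, B1–B4, B2–B5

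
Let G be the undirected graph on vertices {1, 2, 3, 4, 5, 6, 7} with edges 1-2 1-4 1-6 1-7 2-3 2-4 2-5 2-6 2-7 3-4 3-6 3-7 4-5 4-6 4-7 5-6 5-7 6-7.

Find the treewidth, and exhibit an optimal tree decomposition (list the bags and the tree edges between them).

The largest bag has 5 vertices, giving width 4; this decomposition certifies tw(G) ≤ 4. On the other hand G contains the 5-clique {1, 2, 4, 6, 7}. A clique must lie in a single bag of any decomposition, so no decomposition can have width below 4. The upper and lower bounds meet at 4, so that is the treewidth.

Treewidth 4.
One such decomposition:
Bags: B1 = {2, 3, 4, 6, 7}  B2 = {1, 2, 4, 6, 7}  B3 = {2, 4, 5, 6, 7}
Tree: B1–B2, B1–B3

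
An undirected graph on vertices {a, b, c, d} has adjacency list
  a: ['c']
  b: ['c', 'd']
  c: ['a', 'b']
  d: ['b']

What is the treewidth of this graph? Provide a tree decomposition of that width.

Each bag holds 2 vertices, so the decomposition has width 1, which upper-bounds the treewidth. Since G has at least one edge (e.g. c–b), it is not an edgeless graph, so tw(G) ≥ 1. The upper and lower bounds meet at 1, so that is the treewidth.

Treewidth 1.
Bags: B1 = {b, c}  B2 = {b, d}  B3 = {a, c}
Tree: B1–B2, B1–B3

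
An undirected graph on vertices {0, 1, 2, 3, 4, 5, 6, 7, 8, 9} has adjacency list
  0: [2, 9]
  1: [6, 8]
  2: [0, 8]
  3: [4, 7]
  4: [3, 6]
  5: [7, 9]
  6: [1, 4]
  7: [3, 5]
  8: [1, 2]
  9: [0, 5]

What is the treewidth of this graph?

2

A width-2 tree decomposition is:
Bags: B1 = {0, 2, 9}  B2 = {2, 8, 9}  B3 = {1, 8, 9}  B4 = {1, 6, 9}  B5 = {4, 6, 9}  B6 = {3, 4, 9}  B7 = {3, 7, 9}  B8 = {5, 7, 9}
Tree: B1–B2, B2–B3, B3–B4, B4–B5, B5–B6, B6–B7, B7–B8
The largest bag has 3 vertices, giving width 2; this decomposition certifies tw(G) ≤ 2. For the lower bound, G contains the cycle 9–0–2–8–1–6–4–3–7–5–9, so G is not a forest; only forests have treewidth ≤ 1, hence tw(G) ≥ 2. Therefore the treewidth is 2.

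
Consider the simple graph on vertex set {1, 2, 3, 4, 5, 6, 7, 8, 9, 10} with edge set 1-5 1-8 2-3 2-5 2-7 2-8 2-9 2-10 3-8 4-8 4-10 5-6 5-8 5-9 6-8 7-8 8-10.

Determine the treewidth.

A width-2 tree decomposition is:
Bags: B1 = {2, 5, 8}  B2 = {2, 3, 8}  B3 = {5, 6, 8}  B4 = {2, 5, 9}  B5 = {2, 7, 8}  B6 = {2, 8, 10}  B7 = {1, 5, 8}  B8 = {4, 8, 10}
Tree: B1–B2, B1–B3, B1–B4, B2–B5, B2–B6, B3–B7, B6–B8
The largest bag has 3 vertices, giving width 2; this decomposition certifies tw(G) ≤ 2. On the other hand G contains the 3-clique {1, 5, 8}. A clique must lie in a single bag of any decomposition, so no decomposition can have width below 2. Hence tw(G) = 2 exactly.

2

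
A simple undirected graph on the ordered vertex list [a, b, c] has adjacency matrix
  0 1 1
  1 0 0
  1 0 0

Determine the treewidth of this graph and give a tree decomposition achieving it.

Treewidth 1.
Bags: B1 = {a, c}  B2 = {a, b}
Tree: B1–B2

The largest bag has 2 vertices, giving width 1; this decomposition certifies tw(G) ≤ 1. Any graph with an edge has treewidth ≥ 1, and G has the edge c–a. The upper and lower bounds meet at 1, so that is the treewidth.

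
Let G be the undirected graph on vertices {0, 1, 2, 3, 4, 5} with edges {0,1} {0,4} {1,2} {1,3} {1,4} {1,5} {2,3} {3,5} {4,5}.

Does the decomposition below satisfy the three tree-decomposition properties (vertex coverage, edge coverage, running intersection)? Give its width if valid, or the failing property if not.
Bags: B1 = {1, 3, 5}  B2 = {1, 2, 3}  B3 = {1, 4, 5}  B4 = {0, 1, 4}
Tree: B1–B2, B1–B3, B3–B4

Yes; width 2.

Vertex coverage: the bags together contain {0, 1, 2, 3, 4, 5}, the full vertex set. Edge coverage: each edge of G has both endpoints in at least one bag. Running intersection: for every vertex, the bags containing it form a connected subtree. All three properties hold, so this is a valid tree decomposition of width max|bag| − 1 = 2, and hence tw(G) ≤ 2.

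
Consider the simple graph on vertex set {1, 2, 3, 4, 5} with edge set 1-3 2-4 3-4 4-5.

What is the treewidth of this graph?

1

A width-1 tree decomposition is:
Bags: B1 = {1, 3}  B2 = {3, 4}  B3 = {4, 5}  B4 = {2, 4}
Tree: B1–B2, B2–B3, B2–B4
Every bag has size at most 2, so the width is 2 − 1 = 1 and tw(G) ≤ 1. Any graph with an edge has treewidth ≥ 1, and G has the edge 1–3. Combining the bounds, tw(G) = 1.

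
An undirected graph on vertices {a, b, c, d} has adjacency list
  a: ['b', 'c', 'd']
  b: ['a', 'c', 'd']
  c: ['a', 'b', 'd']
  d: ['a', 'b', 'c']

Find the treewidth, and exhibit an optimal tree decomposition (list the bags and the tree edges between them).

Treewidth 3.
One optimal decomposition is:
Bags: B1 = {a, b, c, d}
Tree: (single bag)

With just one bag of size 4, the width is 4 − 1 = 3, so tw(G) ≤ 3. On the other hand G contains the 4-clique {a, b, c, d}. A clique must lie in a single bag of any decomposition, so no decomposition can have width below 3. Therefore the treewidth is 3.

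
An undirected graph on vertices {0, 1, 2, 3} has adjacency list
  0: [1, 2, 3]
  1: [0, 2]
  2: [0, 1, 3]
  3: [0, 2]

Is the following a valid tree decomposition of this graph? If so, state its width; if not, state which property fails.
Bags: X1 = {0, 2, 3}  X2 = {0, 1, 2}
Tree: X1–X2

Yes; width 2.

Vertex coverage: the bags together contain {0, 1, 2, 3}, the full vertex set. Edge coverage: each edge of G has both endpoints in at least one bag. Running intersection: for every vertex, the bags containing it form a connected subtree. All three properties hold, so this is a valid tree decomposition of width max|bag| − 1 = 2, and hence tw(G) ≤ 2.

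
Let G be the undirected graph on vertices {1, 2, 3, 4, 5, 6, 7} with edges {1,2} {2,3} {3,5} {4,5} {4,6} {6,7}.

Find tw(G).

A width-1 tree decomposition is:
Bags: B1 = {6, 7}  B2 = {4, 6}  B3 = {4, 5}  B4 = {3, 5}  B5 = {2, 3}  B6 = {1, 2}
Tree: B1–B2, B2–B3, B3–B4, B4–B5, B5–B6
The largest bag has 2 vertices, giving width 1; this decomposition certifies tw(G) ≤ 1. G has an edge, so its treewidth is at least 1. Therefore the treewidth is 1.

1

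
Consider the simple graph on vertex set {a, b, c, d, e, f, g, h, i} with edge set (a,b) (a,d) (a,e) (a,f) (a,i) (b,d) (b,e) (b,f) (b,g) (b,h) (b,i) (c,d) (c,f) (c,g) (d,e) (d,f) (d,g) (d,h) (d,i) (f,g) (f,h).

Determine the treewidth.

3

A width-3 tree decomposition is:
Bags: B1 = {a, b, d, e}  B2 = {a, b, d, i}  B3 = {a, b, d, f}  B4 = {b, d, f, g}  B5 = {b, d, f, h}  B6 = {c, d, f, g}
Tree: B1–B2, B2–B3, B3–B4, B4–B5, B4–B6
Each bag holds 4 vertices, so the decomposition has width 3, which upper-bounds the treewidth. On the other hand G contains the 4-clique {c, d, f, g}. A clique must lie in a single bag of any decomposition, so no decomposition can have width below 3. Therefore the treewidth is 3.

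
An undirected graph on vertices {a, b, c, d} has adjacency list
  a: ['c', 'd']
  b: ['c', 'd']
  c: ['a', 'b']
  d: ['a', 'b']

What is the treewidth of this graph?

2

A width-2 tree decomposition is:
Bags: B1 = {b, c, d}  B2 = {a, c, d}
Tree: B1–B2
Each bag holds 3 vertices, so the decomposition has width 2, which upper-bounds the treewidth. For the lower bound, G contains the cycle d–b–c–a–d, so G is not a forest; only forests have treewidth ≤ 1, hence tw(G) ≥ 2. Combining the bounds, tw(G) = 2.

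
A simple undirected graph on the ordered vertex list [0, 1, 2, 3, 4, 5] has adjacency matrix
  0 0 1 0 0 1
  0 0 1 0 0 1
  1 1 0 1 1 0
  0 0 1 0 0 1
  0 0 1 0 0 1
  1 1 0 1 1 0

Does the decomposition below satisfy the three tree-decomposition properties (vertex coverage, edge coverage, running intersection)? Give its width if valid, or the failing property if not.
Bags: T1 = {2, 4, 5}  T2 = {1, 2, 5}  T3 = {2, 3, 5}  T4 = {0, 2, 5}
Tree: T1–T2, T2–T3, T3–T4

Yes; width 2.

Checking the three conditions: (i) the bags cover all of {0, 1, 2, 3, 4, 5}; (ii) for each edge, some bag contains both endpoints; (iii) the bags containing any fixed vertex form a subtree. All hold, so the decomposition is valid with width 3 − 1 = 2.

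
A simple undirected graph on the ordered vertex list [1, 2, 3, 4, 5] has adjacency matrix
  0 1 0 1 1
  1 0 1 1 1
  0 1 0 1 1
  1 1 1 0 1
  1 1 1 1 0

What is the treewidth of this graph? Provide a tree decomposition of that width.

Treewidth 3.
One optimal decomposition is:
Bags: B1 = {2, 3, 4, 5}  B2 = {1, 2, 4, 5}
Tree: B1–B2

The largest bag has 4 vertices, giving width 3; this decomposition certifies tw(G) ≤ 3. Conversely, {1, 2, 4, 5} is a clique of size 4, and the vertices of any clique must share a bag in every tree decomposition; so some bag has ≥ 4 vertices and tw(G) ≥ 3. Combining the bounds, tw(G) = 3.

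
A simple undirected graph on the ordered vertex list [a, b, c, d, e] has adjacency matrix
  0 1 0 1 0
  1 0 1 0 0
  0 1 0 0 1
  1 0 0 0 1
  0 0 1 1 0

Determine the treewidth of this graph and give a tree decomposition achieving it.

Treewidth 2.
One optimal decomposition is:
Bags: B1 = {a, b, d}  B2 = {b, d, e}  B3 = {b, c, e}
Tree: B1–B2, B2–B3

Each bag holds 3 vertices, so the decomposition has width 2, which upper-bounds the treewidth. Since b–a–d–e–c–b is a cycle in G, G is not acyclic. Forests are exactly the graphs of treewidth ≤ 1, so tw(G) ≥ 2. The upper and lower bounds meet at 2, so that is the treewidth.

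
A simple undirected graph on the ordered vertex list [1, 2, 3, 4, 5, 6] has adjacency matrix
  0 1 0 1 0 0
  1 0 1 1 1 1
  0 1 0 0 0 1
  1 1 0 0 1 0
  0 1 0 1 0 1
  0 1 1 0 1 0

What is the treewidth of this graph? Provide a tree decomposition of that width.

Treewidth 2.
One such decomposition:
Bags: B1 = {2, 5, 6}  B2 = {2, 4, 5}  B3 = {2, 3, 6}  B4 = {1, 2, 4}
Tree: B1–B2, B1–B3, B2–B4

Each bag holds 3 vertices, so the decomposition has width 2, which upper-bounds the treewidth. Conversely, {2, 3, 6} is a clique of size 3, and the vertices of any clique must share a bag in every tree decomposition; so some bag has ≥ 3 vertices and tw(G) ≥ 2. Therefore the treewidth is 2.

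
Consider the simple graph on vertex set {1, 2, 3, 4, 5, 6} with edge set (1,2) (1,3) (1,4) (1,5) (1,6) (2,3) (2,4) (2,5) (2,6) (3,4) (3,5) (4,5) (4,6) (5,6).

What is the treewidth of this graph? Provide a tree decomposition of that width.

Treewidth 4.
Bags: B1 = {1, 2, 4, 5, 6}  B2 = {1, 2, 3, 4, 5}
Tree: B1–B2

Every bag has size at most 5, so the width is 5 − 1 = 4 and tw(G) ≤ 4. Conversely, {1, 2, 3, 4, 5} is a clique of size 5, and the vertices of any clique must share a bag in every tree decomposition; so some bag has ≥ 5 vertices and tw(G) ≥ 4. Therefore the treewidth is 4.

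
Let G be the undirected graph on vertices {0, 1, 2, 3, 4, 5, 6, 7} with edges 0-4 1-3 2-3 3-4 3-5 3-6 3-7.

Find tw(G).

1

A width-1 tree decomposition is:
Bags: B1 = {3, 4}  B2 = {0, 4}  B3 = {3, 5}  B4 = {2, 3}  B5 = {3, 6}  B6 = {3, 7}  B7 = {1, 3}
Tree: B1–B2, B1–B3, B1–B4, B1–B5, B3–B6, B6–B7
Each bag holds 2 vertices, so the decomposition has width 1, which upper-bounds the treewidth. G has an edge, so its treewidth is at least 1. Combining the bounds, tw(G) = 1.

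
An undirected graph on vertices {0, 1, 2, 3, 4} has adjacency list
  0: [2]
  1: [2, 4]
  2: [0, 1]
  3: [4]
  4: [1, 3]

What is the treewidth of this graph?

A width-1 tree decomposition is:
Bags: B1 = {1, 2}  B2 = {0, 2}  B3 = {1, 4}  B4 = {3, 4}
Tree: B1–B2, B1–B3, B3–B4
Each bag holds 2 vertices, so the decomposition has width 1, which upper-bounds the treewidth. Since G has at least one edge (e.g. 2–1), it is not an edgeless graph, so tw(G) ≥ 1. Hence tw(G) = 1 exactly.

1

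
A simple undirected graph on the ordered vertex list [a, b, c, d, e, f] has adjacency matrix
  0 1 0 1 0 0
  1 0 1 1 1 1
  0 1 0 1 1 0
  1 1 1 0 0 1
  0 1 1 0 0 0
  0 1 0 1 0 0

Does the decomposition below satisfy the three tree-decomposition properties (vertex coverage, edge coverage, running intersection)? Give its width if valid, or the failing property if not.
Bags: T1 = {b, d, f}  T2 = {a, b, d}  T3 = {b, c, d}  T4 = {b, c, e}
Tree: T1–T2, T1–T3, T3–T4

Yes; width 2.

Checking the three conditions: (i) the bags cover all of {a, b, c, d, e, f}; (ii) for each edge, some bag contains both endpoints; (iii) the bags containing any fixed vertex form a subtree. All hold, so the decomposition is valid with width 3 − 1 = 2.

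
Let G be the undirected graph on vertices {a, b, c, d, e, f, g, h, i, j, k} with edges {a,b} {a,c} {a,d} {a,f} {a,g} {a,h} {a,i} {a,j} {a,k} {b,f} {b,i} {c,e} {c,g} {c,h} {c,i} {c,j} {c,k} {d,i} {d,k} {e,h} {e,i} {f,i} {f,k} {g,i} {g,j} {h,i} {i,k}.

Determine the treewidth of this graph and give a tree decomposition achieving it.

Treewidth 3.
One such decomposition:
Bags: B1 = {a, c, h, i}  B2 = {a, c, i, k}  B3 = {a, f, i, k}  B4 = {c, e, h, i}  B5 = {a, d, i, k}  B6 = {a, c, g, i}  B7 = {a, b, f, i}  B8 = {a, c, g, j}
Tree: B1–B2, B2–B3, B1–B4, B3–B5, B1–B6, B3–B7, B6–B8

Every bag has size at most 4, so the width is 4 − 1 = 3 and tw(G) ≤ 3. Conversely, {a, c, g, j} is a clique of size 4, and the vertices of any clique must share a bag in every tree decomposition; so some bag has ≥ 4 vertices and tw(G) ≥ 3. Hence tw(G) = 3 exactly.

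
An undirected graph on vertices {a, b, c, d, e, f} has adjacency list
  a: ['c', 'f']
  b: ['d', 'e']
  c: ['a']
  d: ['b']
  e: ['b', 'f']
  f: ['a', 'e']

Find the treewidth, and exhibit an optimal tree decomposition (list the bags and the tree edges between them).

Treewidth 1.
One such decomposition:
Bags: B1 = {a, c}  B2 = {a, f}  B3 = {e, f}  B4 = {b, e}  B5 = {b, d}
Tree: B1–B2, B2–B3, B3–B4, B4–B5

Every bag has size at most 2, so the width is 2 − 1 = 1 and tw(G) ≤ 1. G has an edge, so its treewidth is at least 1. Combining the bounds, tw(G) = 1.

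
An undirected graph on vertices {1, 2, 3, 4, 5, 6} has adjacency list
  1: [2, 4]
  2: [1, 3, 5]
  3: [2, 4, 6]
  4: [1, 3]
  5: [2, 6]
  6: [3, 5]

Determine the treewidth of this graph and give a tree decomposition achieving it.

Treewidth 2.
One such decomposition:
Bags: B1 = {2, 5, 6}  B2 = {2, 3, 6}  B3 = {1, 2, 3}  B4 = {1, 3, 4}
Tree: B1–B2, B2–B3, B3–B4

Every bag has size at most 3, so the width is 3 − 1 = 2 and tw(G) ≤ 2. The edges 5–6–3–2–5 form a cycle, so G is not a tree and its treewidth is at least 2. Combining the bounds, tw(G) = 2.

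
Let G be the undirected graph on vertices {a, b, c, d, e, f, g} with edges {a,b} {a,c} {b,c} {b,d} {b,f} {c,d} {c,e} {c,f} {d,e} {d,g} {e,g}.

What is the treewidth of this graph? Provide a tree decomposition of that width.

Each bag holds 3 vertices, so the decomposition has width 2, which upper-bounds the treewidth. On the other hand G contains the 3-clique {d, e, g}. A clique must lie in a single bag of any decomposition, so no decomposition can have width below 2. Hence tw(G) = 2 exactly.

Treewidth 2.
One optimal decomposition is:
Bags: B1 = {b, c, d}  B2 = {c, d, e}  B3 = {a, b, c}  B4 = {b, c, f}  B5 = {d, e, g}
Tree: B1–B2, B1–B3, B3–B4, B2–B5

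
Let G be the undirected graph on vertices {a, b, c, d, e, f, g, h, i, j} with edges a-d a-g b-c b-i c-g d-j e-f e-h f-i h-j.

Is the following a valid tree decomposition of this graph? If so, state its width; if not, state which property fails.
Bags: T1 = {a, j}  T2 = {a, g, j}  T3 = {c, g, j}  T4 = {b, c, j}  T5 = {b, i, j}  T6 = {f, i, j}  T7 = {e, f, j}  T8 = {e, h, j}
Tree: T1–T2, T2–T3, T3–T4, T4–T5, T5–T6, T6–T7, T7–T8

No — vertex d appears in no bag.

A tree decomposition must satisfy three properties: every vertex lies in some bag; for every edge, both endpoints lie together in some bag; and for every vertex, the bags containing it form a connected subtree. Here vertex d appears in no bag, so the decomposition is invalid.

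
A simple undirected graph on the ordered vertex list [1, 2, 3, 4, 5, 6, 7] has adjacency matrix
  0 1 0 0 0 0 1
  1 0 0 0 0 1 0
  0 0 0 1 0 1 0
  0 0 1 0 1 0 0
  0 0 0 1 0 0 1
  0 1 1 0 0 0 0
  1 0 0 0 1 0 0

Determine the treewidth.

A width-2 tree decomposition is:
Bags: B1 = {4, 5, 7}  B2 = {1, 4, 7}  B3 = {1, 2, 4}  B4 = {2, 4, 6}  B5 = {3, 4, 6}
Tree: B1–B2, B2–B3, B3–B4, B4–B5
Each bag holds 3 vertices, so the decomposition has width 2, which upper-bounds the treewidth. The edges 4–5–7–1–2–6–3–4 form a cycle, so G is not a tree and its treewidth is at least 2. Therefore the treewidth is 2.

2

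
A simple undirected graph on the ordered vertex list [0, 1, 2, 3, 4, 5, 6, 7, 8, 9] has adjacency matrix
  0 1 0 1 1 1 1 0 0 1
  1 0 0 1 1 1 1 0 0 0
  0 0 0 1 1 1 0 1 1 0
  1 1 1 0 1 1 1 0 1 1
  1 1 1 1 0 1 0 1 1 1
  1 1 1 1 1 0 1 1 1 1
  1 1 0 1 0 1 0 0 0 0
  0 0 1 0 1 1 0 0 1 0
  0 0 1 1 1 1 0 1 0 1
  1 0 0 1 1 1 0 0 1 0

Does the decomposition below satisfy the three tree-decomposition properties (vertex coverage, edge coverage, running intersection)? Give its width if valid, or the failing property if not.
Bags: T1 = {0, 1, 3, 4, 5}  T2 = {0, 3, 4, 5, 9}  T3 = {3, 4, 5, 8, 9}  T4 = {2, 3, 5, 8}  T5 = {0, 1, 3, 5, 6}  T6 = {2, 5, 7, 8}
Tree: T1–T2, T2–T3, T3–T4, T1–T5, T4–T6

No — edge (4,2) lies in no bag.

A tree decomposition must satisfy three properties: every vertex lies in some bag; for every edge, both endpoints lie together in some bag; and for every vertex, the bags containing it form a connected subtree. Here edge (4,2) lies in no bag, so the decomposition is invalid.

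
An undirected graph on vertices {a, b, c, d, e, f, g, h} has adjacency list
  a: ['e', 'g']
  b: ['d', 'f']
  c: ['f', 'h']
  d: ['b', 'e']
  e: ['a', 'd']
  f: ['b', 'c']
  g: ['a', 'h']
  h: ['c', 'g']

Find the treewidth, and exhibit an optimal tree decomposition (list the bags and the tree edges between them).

Every bag has size at most 3, so the width is 3 − 1 = 2 and tw(G) ≤ 2. Since h–g–a–e–d–b–f–c–h is a cycle in G, G is not acyclic. Forests are exactly the graphs of treewidth ≤ 1, so tw(G) ≥ 2. Therefore the treewidth is 2.

Treewidth 2.
Bags: B1 = {a, g, h}  B2 = {a, e, h}  B3 = {d, e, h}  B4 = {b, d, h}  B5 = {b, f, h}  B6 = {c, f, h}
Tree: B1–B2, B2–B3, B3–B4, B4–B5, B5–B6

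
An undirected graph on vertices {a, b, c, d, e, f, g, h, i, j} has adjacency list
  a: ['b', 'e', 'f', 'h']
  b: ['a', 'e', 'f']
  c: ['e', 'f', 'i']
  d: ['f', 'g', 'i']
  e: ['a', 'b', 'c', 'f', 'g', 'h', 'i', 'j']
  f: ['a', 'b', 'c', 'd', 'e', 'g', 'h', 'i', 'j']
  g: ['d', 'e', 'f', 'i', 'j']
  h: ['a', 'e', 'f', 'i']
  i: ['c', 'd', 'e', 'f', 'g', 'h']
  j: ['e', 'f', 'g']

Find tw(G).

A width-3 tree decomposition is:
Bags: B1 = {e, f, g, i}  B2 = {d, f, g, i}  B3 = {e, f, h, i}  B4 = {a, e, f, h}  B5 = {c, e, f, i}  B6 = {e, f, g, j}  B7 = {a, b, e, f}
Tree: B1–B2, B1–B3, B3–B4, B1–B5, B1–B6, B4–B7
Every bag has size at most 4, so the width is 4 − 1 = 3 and tw(G) ≤ 3. Conversely, {d, f, g, i} is a clique of size 4, and the vertices of any clique must share a bag in every tree decomposition; so some bag has ≥ 4 vertices and tw(G) ≥ 3. Combining the bounds, tw(G) = 3.

3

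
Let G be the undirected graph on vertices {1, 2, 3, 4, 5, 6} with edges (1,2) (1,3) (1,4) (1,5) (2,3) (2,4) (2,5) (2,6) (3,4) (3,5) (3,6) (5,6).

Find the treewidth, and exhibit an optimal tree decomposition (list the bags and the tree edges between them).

Treewidth 3.
Bags: B1 = {2, 3, 5, 6}  B2 = {1, 2, 3, 5}  B3 = {1, 2, 3, 4}
Tree: B1–B2, B2–B3

Every bag has size at most 4, so the width is 4 − 1 = 3 and tw(G) ≤ 3. Conversely, {1, 2, 3, 4} is a clique of size 4, and the vertices of any clique must share a bag in every tree decomposition; so some bag has ≥ 4 vertices and tw(G) ≥ 3. The upper and lower bounds meet at 3, so that is the treewidth.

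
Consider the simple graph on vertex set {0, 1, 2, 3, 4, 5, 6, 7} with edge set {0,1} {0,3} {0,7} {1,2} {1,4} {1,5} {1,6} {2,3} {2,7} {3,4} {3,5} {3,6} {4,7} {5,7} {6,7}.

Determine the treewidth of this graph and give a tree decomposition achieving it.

Treewidth 3.
Bags: B1 = {1, 2, 3, 7}  B2 = {1, 3, 5, 7}  B3 = {1, 3, 6, 7}  B4 = {0, 1, 3, 7}  B5 = {1, 3, 4, 7}
Tree: B1–B2, B2–B3, B3–B4, B4–B5

Each bag holds 4 vertices, so the decomposition has width 3, which upper-bounds the treewidth. For the lower bound: the 4 vertex sets {2,3}, {5,7}, {1}, {6} are disjoint, each induces a connected subgraph, and every pair is joined by at least one edge of G. Contracting each set to a single vertex therefore yields K_{4} as a minor, and since treewidth is minor-monotone, tw(G) ≥ tw(K_{4}) = 3. The upper and lower bounds meet at 3, so that is the treewidth.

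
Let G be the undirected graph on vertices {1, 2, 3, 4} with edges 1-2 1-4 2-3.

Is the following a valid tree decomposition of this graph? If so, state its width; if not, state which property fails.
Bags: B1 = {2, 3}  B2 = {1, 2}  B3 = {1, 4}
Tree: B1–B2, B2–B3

Yes; width 1.

Vertex coverage: the bags together contain {1, 2, 3, 4}, the full vertex set. Edge coverage: each edge of G has both endpoints in at least one bag. Running intersection: for every vertex, the bags containing it form a connected subtree. All three properties hold, so this is a valid tree decomposition of width max|bag| − 1 = 1, and hence tw(G) ≤ 1.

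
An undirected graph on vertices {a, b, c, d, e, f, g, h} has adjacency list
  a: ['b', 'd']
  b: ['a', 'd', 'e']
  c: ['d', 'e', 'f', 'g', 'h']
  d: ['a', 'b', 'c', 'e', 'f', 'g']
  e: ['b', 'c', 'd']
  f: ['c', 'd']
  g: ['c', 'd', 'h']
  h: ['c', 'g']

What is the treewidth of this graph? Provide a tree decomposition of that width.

Treewidth 2.
One optimal decomposition is:
Bags: B1 = {c, d, e}  B2 = {c, d, f}  B3 = {c, d, g}  B4 = {c, g, h}  B5 = {b, d, e}  B6 = {a, b, d}
Tree: B1–B2, B1–B3, B3–B4, B1–B5, B5–B6

Each bag holds 3 vertices, so the decomposition has width 2, which upper-bounds the treewidth. For the lower bound, the 3 vertices {c, d, g} are pairwise adjacent, and any tree decomposition puts a clique entirely inside one bag — forcing width ≥ 2. The upper and lower bounds meet at 2, so that is the treewidth.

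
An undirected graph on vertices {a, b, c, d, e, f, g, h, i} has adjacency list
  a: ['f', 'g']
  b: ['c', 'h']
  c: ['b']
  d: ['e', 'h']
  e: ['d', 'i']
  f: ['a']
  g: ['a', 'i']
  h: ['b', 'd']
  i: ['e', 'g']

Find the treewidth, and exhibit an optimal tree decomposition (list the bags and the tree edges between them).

Treewidth 1.
One such decomposition:
Bags: B1 = {b, c}  B2 = {b, h}  B3 = {d, h}  B4 = {d, e}  B5 = {e, i}  B6 = {g, i}  B7 = {a, g}  B8 = {a, f}
Tree: B1–B2, B2–B3, B3–B4, B4–B5, B5–B6, B6–B7, B7–B8

The largest bag has 2 vertices, giving width 1; this decomposition certifies tw(G) ≤ 1. G has an edge, so its treewidth is at least 1. Hence tw(G) = 1 exactly.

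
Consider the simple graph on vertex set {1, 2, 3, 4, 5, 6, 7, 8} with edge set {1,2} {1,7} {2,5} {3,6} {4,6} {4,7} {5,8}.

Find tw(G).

A width-1 tree decomposition is:
Bags: B1 = {3, 6}  B2 = {4, 6}  B3 = {4, 7}  B4 = {1, 7}  B5 = {1, 2}  B6 = {2, 5}  B7 = {5, 8}
Tree: B1–B2, B2–B3, B3–B4, B4–B5, B5–B6, B6–B7
Every bag has size at most 2, so the width is 2 − 1 = 1 and tw(G) ≤ 1. G has an edge, so its treewidth is at least 1. The upper and lower bounds meet at 1, so that is the treewidth.

1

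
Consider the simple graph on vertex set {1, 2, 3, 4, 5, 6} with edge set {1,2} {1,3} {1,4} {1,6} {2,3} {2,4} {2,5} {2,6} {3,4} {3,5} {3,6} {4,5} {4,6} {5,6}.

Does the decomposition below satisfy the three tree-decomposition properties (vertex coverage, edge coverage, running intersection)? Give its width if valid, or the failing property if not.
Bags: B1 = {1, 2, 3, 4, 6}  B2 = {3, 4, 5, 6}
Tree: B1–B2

No — edge (2,5) lies in no bag.

A tree decomposition must satisfy three properties: every vertex lies in some bag; for every edge, both endpoints lie together in some bag; and for every vertex, the bags containing it form a connected subtree. Here edge (2,5) lies in no bag, so the decomposition is invalid.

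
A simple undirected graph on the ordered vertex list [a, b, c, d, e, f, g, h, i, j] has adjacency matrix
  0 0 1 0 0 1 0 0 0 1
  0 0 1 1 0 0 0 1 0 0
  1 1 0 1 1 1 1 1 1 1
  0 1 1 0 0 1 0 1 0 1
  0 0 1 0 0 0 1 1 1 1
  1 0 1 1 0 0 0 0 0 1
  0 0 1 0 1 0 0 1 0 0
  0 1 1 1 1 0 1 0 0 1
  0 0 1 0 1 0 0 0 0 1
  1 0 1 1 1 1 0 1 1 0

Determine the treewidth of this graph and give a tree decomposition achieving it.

The largest bag has 4 vertices, giving width 3; this decomposition certifies tw(G) ≤ 3. On the other hand G contains the 4-clique {c, e, g, h}. A clique must lie in a single bag of any decomposition, so no decomposition can have width below 3. The upper and lower bounds meet at 3, so that is the treewidth.

Treewidth 3.
Bags: B1 = {c, d, h, j}  B2 = {b, c, d, h}  B3 = {c, e, h, j}  B4 = {c, e, i, j}  B5 = {c, e, g, h}  B6 = {c, d, f, j}  B7 = {a, c, f, j}
Tree: B1–B2, B1–B3, B3–B4, B3–B5, B1–B6, B6–B7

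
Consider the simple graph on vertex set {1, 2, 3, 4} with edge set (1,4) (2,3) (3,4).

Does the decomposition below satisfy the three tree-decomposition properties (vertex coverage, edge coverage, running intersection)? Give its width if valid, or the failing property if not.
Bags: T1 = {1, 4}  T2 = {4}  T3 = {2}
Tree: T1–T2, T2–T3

A tree decomposition must satisfy three properties: every vertex lies in some bag; for every edge, both endpoints lie together in some bag; and for every vertex, the bags containing it form a connected subtree. Here vertex 3 appears in no bag, so the decomposition is invalid.

No — vertex 3 appears in no bag.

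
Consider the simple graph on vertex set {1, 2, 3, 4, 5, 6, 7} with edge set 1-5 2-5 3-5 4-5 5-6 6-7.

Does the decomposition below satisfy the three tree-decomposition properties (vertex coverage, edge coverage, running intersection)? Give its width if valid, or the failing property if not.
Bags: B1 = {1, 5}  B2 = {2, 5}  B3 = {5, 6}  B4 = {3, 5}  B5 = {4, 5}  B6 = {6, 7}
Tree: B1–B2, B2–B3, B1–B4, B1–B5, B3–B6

Yes; width 1.

Every vertex of G appears in some bag (union = {1, 2, 3, 4, 5, 6, 7}); every edge is covered by a bag; and for each vertex v the set of bags containing v is connected in the bag tree. The decomposition is therefore valid. The largest bag has 2 vertices, so the width is 1.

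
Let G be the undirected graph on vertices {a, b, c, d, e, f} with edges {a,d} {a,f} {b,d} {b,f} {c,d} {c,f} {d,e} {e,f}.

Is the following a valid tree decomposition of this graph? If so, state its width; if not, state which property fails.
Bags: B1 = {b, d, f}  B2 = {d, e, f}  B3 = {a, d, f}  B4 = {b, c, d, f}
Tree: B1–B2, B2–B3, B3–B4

No — bags containing vertex b are not connected in the tree.

A tree decomposition must satisfy three properties: every vertex lies in some bag; for every edge, both endpoints lie together in some bag; and for every vertex, the bags containing it form a connected subtree. Here bags containing vertex b are not connected in the tree, so the decomposition is invalid.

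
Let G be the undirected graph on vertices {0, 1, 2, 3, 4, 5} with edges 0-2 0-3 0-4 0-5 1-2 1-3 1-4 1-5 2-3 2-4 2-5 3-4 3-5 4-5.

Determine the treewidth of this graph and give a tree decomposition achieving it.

The largest bag has 5 vertices, giving width 4; this decomposition certifies tw(G) ≤ 4. Conversely, {0, 2, 3, 4, 5} is a clique of size 5, and the vertices of any clique must share a bag in every tree decomposition; so some bag has ≥ 5 vertices and tw(G) ≥ 4. The upper and lower bounds meet at 4, so that is the treewidth.

Treewidth 4.
One optimal decomposition is:
Bags: B1 = {0, 2, 3, 4, 5}  B2 = {1, 2, 3, 4, 5}
Tree: B1–B2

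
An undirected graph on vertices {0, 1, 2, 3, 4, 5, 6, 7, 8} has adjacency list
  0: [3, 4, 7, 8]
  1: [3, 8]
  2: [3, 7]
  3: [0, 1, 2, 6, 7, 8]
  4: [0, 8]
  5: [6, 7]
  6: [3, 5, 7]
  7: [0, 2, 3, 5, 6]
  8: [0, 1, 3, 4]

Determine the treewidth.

A width-2 tree decomposition is:
Bags: B1 = {0, 3, 7}  B2 = {0, 3, 8}  B3 = {3, 6, 7}  B4 = {2, 3, 7}  B5 = {1, 3, 8}  B6 = {5, 6, 7}  B7 = {0, 4, 8}
Tree: B1–B2, B1–B3, B3–B4, B2–B5, B3–B6, B2–B7
Every bag has size at most 3, so the width is 3 − 1 = 2 and tw(G) ≤ 2. On the other hand G contains the 3-clique {0, 3, 8}. A clique must lie in a single bag of any decomposition, so no decomposition can have width below 2. The upper and lower bounds meet at 2, so that is the treewidth.

2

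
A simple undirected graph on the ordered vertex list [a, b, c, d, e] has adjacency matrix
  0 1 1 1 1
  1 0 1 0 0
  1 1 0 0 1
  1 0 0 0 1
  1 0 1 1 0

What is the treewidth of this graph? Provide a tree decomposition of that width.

Treewidth 2.
Bags: B1 = {a, c, e}  B2 = {a, b, c}  B3 = {a, d, e}
Tree: B1–B2, B1–B3

Each bag holds 3 vertices, so the decomposition has width 2, which upper-bounds the treewidth. On the other hand G contains the 3-clique {a, d, e}. A clique must lie in a single bag of any decomposition, so no decomposition can have width below 2. The upper and lower bounds meet at 2, so that is the treewidth.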